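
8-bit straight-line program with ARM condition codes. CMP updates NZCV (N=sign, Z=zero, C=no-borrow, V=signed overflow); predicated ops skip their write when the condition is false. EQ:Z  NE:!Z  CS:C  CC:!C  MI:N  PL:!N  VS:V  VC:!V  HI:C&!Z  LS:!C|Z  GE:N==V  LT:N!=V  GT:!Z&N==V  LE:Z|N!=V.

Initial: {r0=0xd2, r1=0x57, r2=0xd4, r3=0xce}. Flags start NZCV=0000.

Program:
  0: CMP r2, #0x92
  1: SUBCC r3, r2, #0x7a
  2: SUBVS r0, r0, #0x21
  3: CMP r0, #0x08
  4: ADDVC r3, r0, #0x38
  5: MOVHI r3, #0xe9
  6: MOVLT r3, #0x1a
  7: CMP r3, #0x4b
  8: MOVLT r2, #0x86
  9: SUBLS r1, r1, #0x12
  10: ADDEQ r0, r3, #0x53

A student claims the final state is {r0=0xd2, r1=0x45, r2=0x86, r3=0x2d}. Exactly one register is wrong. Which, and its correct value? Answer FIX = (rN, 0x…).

FIX = (r3, 0x1a)

0: ✓ CMP  NZCV=0010
1: · SUBCC
2: · SUBVS
3: ✓ CMP  NZCV=1010
4: ✓ ADDVC  r3←0x0a
5: ✓ MOVHI  r3←0xe9
6: ✓ MOVLT  r3←0x1a
7: ✓ CMP  NZCV=1000
8: ✓ MOVLT  r2←0x86
9: ✓ SUBLS  r1←0x45
10: · ADDEQ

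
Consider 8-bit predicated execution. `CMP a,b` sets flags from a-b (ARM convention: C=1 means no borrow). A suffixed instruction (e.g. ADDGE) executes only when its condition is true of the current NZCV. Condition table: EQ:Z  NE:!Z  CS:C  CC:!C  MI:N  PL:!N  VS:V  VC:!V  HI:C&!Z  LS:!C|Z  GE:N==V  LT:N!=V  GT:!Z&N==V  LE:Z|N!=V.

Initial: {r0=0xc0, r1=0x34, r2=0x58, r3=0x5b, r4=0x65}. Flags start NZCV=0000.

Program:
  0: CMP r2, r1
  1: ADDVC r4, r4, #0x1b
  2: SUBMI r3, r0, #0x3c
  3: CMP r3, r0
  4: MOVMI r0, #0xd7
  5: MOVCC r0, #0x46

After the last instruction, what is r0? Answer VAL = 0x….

[0] flags=0010 → (cmp)
[1] flags=0010 VC?T → r4=0x80
[2] flags=0010 MI?F → skip
[3] flags=1001 → (cmp)
[4] flags=1001 MI?T → r0=0xd7
[5] flags=1001 CC?T → r0=0x46

VAL = 0x46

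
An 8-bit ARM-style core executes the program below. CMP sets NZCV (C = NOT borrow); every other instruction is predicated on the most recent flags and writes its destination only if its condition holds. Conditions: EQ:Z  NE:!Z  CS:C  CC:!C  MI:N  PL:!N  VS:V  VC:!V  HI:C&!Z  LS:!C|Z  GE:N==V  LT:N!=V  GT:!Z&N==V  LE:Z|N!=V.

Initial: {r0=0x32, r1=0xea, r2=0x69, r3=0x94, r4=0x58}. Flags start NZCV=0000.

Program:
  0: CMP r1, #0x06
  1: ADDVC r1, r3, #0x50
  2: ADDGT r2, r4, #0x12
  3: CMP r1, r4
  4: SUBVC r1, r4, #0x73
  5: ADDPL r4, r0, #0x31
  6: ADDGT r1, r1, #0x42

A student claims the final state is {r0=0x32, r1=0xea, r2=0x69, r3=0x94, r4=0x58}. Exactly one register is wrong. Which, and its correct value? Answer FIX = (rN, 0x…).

FIX = (r1, 0xe5)

0: ✓ CMP  NZCV=1010
1: ✓ ADDVC  r1←0xe4
2: · ADDGT
3: ✓ CMP  NZCV=1010
4: ✓ SUBVC  r1←0xe5
5: · ADDPL
6: · ADDGT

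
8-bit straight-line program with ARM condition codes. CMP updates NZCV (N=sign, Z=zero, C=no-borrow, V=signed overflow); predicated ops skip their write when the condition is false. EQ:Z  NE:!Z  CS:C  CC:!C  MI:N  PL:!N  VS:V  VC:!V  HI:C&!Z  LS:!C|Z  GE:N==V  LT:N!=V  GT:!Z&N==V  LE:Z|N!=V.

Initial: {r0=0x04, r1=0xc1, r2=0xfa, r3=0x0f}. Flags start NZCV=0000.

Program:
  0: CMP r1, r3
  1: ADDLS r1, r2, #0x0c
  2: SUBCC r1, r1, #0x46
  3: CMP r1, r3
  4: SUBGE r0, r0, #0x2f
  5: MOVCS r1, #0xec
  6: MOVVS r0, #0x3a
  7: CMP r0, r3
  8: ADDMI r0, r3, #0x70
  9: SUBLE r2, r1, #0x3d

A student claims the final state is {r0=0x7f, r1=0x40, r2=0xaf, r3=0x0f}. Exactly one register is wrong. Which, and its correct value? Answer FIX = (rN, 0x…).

0: ✓ CMP  NZCV=1010
1: · ADDLS
2: · SUBCC
3: ✓ CMP  NZCV=1010
4: · SUBGE
5: ✓ MOVCS  r1←0xec
6: · MOVVS
7: ✓ CMP  NZCV=1000
8: ✓ ADDMI  r0←0x7f
9: ✓ SUBLE  r2←0xaf

FIX = (r1, 0xec)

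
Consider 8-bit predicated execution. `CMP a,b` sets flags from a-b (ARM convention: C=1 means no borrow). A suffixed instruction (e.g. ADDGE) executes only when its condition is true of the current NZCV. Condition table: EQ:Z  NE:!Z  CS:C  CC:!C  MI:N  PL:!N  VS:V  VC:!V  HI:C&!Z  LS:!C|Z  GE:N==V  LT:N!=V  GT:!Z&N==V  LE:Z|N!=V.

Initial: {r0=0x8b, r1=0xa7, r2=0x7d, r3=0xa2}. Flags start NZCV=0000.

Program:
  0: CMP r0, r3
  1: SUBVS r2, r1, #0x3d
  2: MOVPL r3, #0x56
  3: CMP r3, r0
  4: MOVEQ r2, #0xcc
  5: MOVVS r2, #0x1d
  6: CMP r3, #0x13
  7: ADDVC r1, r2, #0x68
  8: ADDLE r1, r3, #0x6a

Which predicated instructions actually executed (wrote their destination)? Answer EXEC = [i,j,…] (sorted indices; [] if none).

EXEC = [7,8]

[0] flags=1000 → (cmp)
[1] flags=1000 VS?F → skip
[2] flags=1000 PL?F → skip
[3] flags=0010 → (cmp)
[4] flags=0010 EQ?F → skip
[5] flags=0010 VS?F → skip
[6] flags=1010 → (cmp)
[7] flags=1010 VC?T → r1=0xe5
[8] flags=1010 LE?T → r1=0x0c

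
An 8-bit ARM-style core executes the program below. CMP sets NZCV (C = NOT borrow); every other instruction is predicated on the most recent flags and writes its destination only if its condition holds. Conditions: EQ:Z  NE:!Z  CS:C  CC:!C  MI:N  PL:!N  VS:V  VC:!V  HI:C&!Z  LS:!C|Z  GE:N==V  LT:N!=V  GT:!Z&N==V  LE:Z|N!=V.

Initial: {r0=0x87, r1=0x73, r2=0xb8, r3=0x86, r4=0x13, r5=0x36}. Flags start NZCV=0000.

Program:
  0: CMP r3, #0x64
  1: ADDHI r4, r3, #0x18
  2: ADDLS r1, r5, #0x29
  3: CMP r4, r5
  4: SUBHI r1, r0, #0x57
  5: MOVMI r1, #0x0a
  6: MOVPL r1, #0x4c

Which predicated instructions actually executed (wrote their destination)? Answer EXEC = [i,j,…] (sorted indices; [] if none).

0: ✓ CMP  NZCV=0011
1: ✓ ADDHI  r4←0x9e
2: · ADDLS
3: ✓ CMP  NZCV=0011
4: ✓ SUBHI  r1←0x30
5: · MOVMI
6: ✓ MOVPL  r1←0x4c

EXEC = [1,4,6]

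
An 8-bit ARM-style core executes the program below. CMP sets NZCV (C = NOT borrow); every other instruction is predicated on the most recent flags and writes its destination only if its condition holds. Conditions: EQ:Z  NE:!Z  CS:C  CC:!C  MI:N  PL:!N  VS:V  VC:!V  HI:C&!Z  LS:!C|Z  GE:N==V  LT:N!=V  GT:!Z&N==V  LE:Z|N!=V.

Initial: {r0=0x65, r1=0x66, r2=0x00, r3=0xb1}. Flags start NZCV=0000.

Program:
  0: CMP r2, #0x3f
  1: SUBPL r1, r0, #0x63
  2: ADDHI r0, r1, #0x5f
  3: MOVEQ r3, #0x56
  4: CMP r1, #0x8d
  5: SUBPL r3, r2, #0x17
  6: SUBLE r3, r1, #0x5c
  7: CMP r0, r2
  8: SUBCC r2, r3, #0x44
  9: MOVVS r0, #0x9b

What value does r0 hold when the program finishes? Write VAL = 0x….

VAL = 0x65

0: ✓ CMP  NZCV=1000
1: · SUBPL
2: · ADDHI
3: · MOVEQ
4: ✓ CMP  NZCV=1001
5: · SUBPL
6: · SUBLE
7: ✓ CMP  NZCV=0010
8: · SUBCC
9: · MOVVS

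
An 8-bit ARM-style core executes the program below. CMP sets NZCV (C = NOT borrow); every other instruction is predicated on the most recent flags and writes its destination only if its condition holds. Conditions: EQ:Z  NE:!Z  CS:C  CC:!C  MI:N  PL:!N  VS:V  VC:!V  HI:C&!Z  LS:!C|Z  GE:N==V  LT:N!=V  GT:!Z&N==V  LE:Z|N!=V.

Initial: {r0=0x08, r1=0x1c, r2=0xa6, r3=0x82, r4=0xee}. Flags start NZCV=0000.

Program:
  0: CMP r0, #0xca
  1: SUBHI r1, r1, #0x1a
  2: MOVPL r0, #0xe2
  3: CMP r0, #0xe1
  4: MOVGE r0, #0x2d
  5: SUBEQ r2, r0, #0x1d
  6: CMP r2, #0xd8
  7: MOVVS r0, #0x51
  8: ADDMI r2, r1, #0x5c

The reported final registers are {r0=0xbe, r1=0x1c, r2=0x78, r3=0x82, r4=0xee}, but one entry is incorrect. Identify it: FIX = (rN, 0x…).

FIX = (r0, 0x2d)

[0] flags=0000 → (cmp)
[1] flags=0000 HI?F → skip
[2] flags=0000 PL?T → r0=0xe2
[3] flags=0010 → (cmp)
[4] flags=0010 GE?T → r0=0x2d
[5] flags=0010 EQ?F → skip
[6] flags=1000 → (cmp)
[7] flags=1000 VS?F → skip
[8] flags=1000 MI?T → r2=0x78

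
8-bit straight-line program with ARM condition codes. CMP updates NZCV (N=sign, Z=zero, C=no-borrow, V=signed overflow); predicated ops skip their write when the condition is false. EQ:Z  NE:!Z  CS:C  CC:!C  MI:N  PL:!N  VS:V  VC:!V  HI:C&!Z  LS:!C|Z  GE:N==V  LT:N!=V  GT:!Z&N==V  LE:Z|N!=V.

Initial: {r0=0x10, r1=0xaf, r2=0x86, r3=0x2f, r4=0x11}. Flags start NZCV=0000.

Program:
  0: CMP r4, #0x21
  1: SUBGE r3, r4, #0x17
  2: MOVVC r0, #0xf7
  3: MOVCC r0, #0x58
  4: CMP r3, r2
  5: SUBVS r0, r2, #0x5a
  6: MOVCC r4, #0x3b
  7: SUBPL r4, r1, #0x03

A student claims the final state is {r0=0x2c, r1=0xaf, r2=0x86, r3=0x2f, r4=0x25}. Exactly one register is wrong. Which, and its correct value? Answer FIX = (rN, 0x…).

[0] flags=1000 → (cmp)
[1] flags=1000 GE?F → skip
[2] flags=1000 VC?T → r0=0xf7
[3] flags=1000 CC?T → r0=0x58
[4] flags=1001 → (cmp)
[5] flags=1001 VS?T → r0=0x2c
[6] flags=1001 CC?T → r4=0x3b
[7] flags=1001 PL?F → skip

FIX = (r4, 0x3b)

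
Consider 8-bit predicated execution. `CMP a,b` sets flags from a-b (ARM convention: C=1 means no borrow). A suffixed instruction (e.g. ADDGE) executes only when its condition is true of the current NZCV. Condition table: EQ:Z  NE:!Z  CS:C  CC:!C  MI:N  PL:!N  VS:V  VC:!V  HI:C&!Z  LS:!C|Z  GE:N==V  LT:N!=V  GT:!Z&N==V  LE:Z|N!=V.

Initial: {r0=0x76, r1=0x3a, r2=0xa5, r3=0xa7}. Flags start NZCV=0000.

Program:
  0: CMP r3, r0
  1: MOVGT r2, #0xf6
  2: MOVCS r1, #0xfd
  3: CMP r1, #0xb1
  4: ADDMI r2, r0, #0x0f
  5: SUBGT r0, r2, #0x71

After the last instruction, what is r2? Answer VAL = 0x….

0: ✓ CMP  NZCV=0011
1: · MOVGT
2: ✓ MOVCS  r1←0xfd
3: ✓ CMP  NZCV=0010
4: · ADDMI
5: ✓ SUBGT  r0←0x34

VAL = 0xa5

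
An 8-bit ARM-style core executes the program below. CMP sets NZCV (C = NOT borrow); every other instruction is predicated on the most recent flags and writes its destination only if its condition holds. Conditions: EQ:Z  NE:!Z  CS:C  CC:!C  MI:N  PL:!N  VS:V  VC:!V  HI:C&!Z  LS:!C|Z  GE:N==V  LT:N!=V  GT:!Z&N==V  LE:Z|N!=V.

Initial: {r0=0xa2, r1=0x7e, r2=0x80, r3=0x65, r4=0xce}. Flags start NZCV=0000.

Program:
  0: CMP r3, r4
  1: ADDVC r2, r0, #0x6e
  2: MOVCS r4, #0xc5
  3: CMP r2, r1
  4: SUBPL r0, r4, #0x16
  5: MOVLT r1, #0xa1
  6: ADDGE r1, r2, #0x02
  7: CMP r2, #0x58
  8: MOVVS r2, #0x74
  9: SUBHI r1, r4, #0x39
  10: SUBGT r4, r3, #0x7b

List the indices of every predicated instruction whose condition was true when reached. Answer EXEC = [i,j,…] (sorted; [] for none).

[0] flags=1001 → (cmp)
[1] flags=1001 VC?F → skip
[2] flags=1001 CS?F → skip
[3] flags=0011 → (cmp)
[4] flags=0011 PL?T → r0=0xb8
[5] flags=0011 LT?T → r1=0xa1
[6] flags=0011 GE?F → skip
[7] flags=0011 → (cmp)
[8] flags=0011 VS?T → r2=0x74
[9] flags=0011 HI?T → r1=0x95
[10] flags=0011 GT?F → skip

EXEC = [4,5,8,9]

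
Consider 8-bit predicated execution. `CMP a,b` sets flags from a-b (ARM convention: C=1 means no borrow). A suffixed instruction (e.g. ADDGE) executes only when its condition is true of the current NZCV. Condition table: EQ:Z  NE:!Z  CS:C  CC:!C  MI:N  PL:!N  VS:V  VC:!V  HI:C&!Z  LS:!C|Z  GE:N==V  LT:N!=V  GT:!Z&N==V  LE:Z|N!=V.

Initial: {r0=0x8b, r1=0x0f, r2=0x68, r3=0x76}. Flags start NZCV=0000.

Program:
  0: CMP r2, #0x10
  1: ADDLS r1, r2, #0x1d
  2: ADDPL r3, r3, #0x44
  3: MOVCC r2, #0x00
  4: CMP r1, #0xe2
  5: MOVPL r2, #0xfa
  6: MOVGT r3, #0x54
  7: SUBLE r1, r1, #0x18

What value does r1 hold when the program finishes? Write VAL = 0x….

VAL = 0x0f

0: ✓ CMP  NZCV=0010
1: · ADDLS
2: ✓ ADDPL  r3←0xba
3: · MOVCC
4: ✓ CMP  NZCV=0000
5: ✓ MOVPL  r2←0xfa
6: ✓ MOVGT  r3←0x54
7: · SUBLE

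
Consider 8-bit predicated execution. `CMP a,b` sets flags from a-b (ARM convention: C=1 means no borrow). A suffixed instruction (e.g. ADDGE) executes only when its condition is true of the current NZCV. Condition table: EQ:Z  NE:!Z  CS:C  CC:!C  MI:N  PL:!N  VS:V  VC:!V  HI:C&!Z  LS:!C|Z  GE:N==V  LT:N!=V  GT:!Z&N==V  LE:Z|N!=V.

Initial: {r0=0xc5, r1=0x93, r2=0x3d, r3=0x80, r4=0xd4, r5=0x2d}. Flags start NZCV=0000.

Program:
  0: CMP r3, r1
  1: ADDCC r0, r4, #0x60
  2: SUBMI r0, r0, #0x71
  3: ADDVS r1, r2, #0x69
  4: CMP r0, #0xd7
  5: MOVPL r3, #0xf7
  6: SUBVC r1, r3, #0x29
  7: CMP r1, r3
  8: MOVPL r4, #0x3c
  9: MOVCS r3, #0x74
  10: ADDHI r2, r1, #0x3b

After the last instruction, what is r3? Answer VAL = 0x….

[0] flags=1000 → (cmp)
[1] flags=1000 CC?T → r0=0x34
[2] flags=1000 MI?T → r0=0xc3
[3] flags=1000 VS?F → skip
[4] flags=1000 → (cmp)
[5] flags=1000 PL?F → skip
[6] flags=1000 VC?T → r1=0x57
[7] flags=1001 → (cmp)
[8] flags=1001 PL?F → skip
[9] flags=1001 CS?F → skip
[10] flags=1001 HI?F → skip

VAL = 0x80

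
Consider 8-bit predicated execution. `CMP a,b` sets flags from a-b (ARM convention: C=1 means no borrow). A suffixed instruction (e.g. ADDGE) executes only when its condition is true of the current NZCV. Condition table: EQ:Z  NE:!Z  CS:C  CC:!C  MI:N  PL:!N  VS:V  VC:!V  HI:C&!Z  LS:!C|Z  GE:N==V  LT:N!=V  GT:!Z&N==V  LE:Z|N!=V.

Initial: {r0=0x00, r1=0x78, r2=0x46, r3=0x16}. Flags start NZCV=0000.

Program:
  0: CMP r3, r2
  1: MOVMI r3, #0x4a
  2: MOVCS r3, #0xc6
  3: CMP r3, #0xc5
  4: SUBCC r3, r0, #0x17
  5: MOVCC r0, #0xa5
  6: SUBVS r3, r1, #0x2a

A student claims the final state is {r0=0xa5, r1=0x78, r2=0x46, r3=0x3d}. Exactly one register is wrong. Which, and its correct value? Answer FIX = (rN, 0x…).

0: ✓ CMP  NZCV=1000
1: ✓ MOVMI  r3←0x4a
2: · MOVCS
3: ✓ CMP  NZCV=1001
4: ✓ SUBCC  r3←0xe9
5: ✓ MOVCC  r0←0xa5
6: ✓ SUBVS  r3←0x4e

FIX = (r3, 0x4e)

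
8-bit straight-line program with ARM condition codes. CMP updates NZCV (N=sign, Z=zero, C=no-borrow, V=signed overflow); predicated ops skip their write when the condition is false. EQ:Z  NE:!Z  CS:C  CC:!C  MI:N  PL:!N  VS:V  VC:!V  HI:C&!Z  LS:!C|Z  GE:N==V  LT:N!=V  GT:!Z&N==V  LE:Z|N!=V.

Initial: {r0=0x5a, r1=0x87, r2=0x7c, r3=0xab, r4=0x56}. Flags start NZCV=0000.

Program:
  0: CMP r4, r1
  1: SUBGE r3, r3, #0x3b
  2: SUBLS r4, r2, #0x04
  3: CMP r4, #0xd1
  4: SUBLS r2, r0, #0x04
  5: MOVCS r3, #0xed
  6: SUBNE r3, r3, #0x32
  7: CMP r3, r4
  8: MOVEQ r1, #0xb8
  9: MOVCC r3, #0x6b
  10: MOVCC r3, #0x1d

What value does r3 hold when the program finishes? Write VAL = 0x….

VAL = 0x1d

[0] flags=1001 → (cmp)
[1] flags=1001 GE?T → r3=0x70
[2] flags=1001 LS?T → r4=0x78
[3] flags=1001 → (cmp)
[4] flags=1001 LS?T → r2=0x56
[5] flags=1001 CS?F → skip
[6] flags=1001 NE?T → r3=0x3e
[7] flags=1000 → (cmp)
[8] flags=1000 EQ?F → skip
[9] flags=1000 CC?T → r3=0x6b
[10] flags=1000 CC?T → r3=0x1d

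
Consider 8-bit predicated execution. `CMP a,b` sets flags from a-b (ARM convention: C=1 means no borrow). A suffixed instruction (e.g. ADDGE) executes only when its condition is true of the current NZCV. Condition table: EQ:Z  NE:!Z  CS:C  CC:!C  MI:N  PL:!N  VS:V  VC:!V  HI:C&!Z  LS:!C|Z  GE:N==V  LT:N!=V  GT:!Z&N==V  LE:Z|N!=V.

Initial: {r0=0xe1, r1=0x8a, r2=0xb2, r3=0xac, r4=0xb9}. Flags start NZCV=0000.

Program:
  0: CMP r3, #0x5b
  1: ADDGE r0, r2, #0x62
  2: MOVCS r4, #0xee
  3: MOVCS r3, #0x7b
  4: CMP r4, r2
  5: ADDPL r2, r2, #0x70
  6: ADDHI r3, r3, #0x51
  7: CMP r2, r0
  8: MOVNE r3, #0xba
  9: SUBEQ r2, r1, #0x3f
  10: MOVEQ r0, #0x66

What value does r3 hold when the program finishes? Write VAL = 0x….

0: ✓ CMP  NZCV=0011
1: · ADDGE
2: ✓ MOVCS  r4←0xee
3: ✓ MOVCS  r3←0x7b
4: ✓ CMP  NZCV=0010
5: ✓ ADDPL  r2←0x22
6: ✓ ADDHI  r3←0xcc
7: ✓ CMP  NZCV=0000
8: ✓ MOVNE  r3←0xba
9: · SUBEQ
10: · MOVEQ

VAL = 0xba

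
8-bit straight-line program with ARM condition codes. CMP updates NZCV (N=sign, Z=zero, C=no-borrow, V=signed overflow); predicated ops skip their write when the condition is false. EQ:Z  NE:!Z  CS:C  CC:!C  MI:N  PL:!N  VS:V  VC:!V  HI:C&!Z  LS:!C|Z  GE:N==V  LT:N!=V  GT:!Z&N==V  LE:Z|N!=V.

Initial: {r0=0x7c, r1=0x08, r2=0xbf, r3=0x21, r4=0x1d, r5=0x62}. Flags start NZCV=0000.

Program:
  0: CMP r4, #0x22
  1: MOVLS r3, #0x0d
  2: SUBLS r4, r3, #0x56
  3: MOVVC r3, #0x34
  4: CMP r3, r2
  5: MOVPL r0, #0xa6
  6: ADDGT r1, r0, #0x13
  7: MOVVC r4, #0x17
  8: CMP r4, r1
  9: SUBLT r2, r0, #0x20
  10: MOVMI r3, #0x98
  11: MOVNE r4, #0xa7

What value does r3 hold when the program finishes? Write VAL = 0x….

[0] flags=1000 → (cmp)
[1] flags=1000 LS?T → r3=0x0d
[2] flags=1000 LS?T → r4=0xb7
[3] flags=1000 VC?T → r3=0x34
[4] flags=0000 → (cmp)
[5] flags=0000 PL?T → r0=0xa6
[6] flags=0000 GT?T → r1=0xb9
[7] flags=0000 VC?T → r4=0x17
[8] flags=0000 → (cmp)
[9] flags=0000 LT?F → skip
[10] flags=0000 MI?F → skip
[11] flags=0000 NE?T → r4=0xa7

VAL = 0x34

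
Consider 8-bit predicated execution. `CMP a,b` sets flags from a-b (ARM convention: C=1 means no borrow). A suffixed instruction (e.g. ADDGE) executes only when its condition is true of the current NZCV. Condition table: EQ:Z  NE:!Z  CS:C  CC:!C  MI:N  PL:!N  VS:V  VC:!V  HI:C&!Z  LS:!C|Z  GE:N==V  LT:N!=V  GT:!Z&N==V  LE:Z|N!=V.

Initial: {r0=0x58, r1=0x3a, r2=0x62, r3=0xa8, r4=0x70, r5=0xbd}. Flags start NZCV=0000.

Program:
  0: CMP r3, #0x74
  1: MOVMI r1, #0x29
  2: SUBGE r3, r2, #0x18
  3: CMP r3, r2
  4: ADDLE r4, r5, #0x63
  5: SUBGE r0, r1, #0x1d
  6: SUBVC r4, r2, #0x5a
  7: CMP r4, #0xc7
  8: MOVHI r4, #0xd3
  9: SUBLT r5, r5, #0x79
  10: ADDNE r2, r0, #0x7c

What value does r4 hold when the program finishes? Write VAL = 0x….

0: ✓ CMP  NZCV=0011
1: · MOVMI
2: · SUBGE
3: ✓ CMP  NZCV=0011
4: ✓ ADDLE  r4←0x20
5: · SUBGE
6: · SUBVC
7: ✓ CMP  NZCV=0000
8: · MOVHI
9: · SUBLT
10: ✓ ADDNE  r2←0xd4

VAL = 0x20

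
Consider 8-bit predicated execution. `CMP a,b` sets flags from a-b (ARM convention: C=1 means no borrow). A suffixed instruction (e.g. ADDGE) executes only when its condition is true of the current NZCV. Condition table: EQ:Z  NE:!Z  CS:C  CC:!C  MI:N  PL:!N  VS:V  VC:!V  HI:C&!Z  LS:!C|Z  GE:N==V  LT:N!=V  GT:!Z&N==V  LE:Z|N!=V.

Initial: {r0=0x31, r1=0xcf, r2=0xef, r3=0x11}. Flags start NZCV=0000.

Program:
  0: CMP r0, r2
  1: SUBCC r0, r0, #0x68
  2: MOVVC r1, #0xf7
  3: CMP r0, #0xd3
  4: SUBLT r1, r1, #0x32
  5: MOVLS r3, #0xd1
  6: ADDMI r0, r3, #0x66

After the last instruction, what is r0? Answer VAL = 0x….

0: ✓ CMP  NZCV=0000
1: ✓ SUBCC  r0←0xc9
2: ✓ MOVVC  r1←0xf7
3: ✓ CMP  NZCV=1000
4: ✓ SUBLT  r1←0xc5
5: ✓ MOVLS  r3←0xd1
6: ✓ ADDMI  r0←0x37

VAL = 0x37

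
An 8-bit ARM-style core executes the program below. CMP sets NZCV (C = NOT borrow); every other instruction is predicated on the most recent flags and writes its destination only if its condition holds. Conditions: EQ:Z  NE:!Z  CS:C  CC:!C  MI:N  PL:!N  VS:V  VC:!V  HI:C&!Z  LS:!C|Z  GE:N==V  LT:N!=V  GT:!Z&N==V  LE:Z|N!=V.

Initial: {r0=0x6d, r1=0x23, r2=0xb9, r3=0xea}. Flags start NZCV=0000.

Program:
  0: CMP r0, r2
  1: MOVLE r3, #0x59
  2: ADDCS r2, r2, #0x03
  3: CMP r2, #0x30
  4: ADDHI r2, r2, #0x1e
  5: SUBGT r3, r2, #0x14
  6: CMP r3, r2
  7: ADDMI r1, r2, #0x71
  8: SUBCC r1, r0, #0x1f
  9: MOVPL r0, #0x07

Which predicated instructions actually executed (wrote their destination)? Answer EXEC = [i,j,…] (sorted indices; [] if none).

EXEC = [4,9]

0: ✓ CMP  NZCV=1001
1: · MOVLE
2: · ADDCS
3: ✓ CMP  NZCV=1010
4: ✓ ADDHI  r2←0xd7
5: · SUBGT
6: ✓ CMP  NZCV=0010
7: · ADDMI
8: · SUBCC
9: ✓ MOVPL  r0←0x07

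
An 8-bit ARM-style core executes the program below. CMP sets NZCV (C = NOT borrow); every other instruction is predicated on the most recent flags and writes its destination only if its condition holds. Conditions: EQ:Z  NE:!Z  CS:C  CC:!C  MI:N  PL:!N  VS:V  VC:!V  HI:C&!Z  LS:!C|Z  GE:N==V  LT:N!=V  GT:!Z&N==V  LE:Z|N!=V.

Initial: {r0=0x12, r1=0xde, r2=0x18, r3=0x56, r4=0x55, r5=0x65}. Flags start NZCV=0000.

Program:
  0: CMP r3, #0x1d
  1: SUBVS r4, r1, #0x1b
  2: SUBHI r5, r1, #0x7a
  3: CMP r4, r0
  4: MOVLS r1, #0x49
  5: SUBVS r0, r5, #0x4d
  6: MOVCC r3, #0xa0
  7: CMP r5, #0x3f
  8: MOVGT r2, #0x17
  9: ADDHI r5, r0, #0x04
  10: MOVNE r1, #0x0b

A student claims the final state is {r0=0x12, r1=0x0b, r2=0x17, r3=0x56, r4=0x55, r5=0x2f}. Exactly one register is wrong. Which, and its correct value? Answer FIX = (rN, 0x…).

FIX = (r5, 0x16)

[0] flags=0010 → (cmp)
[1] flags=0010 VS?F → skip
[2] flags=0010 HI?T → r5=0x64
[3] flags=0010 → (cmp)
[4] flags=0010 LS?F → skip
[5] flags=0010 VS?F → skip
[6] flags=0010 CC?F → skip
[7] flags=0010 → (cmp)
[8] flags=0010 GT?T → r2=0x17
[9] flags=0010 HI?T → r5=0x16
[10] flags=0010 NE?T → r1=0x0b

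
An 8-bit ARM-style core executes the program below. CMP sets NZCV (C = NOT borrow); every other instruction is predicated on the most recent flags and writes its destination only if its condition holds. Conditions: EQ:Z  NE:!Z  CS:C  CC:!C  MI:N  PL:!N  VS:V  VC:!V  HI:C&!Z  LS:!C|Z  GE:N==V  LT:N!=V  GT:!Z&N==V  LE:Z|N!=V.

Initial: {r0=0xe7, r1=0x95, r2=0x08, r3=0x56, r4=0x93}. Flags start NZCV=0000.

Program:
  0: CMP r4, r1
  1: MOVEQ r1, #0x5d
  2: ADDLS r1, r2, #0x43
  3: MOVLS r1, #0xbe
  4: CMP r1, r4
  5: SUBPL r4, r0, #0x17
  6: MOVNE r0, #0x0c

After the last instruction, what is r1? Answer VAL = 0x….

VAL = 0xbe

[0] flags=1000 → (cmp)
[1] flags=1000 EQ?F → skip
[2] flags=1000 LS?T → r1=0x4b
[3] flags=1000 LS?T → r1=0xbe
[4] flags=0010 → (cmp)
[5] flags=0010 PL?T → r4=0xd0
[6] flags=0010 NE?T → r0=0x0c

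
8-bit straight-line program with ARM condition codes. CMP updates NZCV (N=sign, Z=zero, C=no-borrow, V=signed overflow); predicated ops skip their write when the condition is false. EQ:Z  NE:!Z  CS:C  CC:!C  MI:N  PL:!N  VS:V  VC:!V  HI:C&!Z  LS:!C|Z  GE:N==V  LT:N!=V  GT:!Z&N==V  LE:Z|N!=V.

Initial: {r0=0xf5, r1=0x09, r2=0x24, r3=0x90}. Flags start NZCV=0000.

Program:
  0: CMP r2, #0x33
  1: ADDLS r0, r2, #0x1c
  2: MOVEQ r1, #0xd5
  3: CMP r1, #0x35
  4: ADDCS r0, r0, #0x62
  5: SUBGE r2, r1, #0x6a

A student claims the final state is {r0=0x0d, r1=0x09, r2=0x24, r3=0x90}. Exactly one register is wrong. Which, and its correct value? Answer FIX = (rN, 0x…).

0: ✓ CMP  NZCV=1000
1: ✓ ADDLS  r0←0x40
2: · MOVEQ
3: ✓ CMP  NZCV=1000
4: · ADDCS
5: · SUBGE

FIX = (r0, 0x40)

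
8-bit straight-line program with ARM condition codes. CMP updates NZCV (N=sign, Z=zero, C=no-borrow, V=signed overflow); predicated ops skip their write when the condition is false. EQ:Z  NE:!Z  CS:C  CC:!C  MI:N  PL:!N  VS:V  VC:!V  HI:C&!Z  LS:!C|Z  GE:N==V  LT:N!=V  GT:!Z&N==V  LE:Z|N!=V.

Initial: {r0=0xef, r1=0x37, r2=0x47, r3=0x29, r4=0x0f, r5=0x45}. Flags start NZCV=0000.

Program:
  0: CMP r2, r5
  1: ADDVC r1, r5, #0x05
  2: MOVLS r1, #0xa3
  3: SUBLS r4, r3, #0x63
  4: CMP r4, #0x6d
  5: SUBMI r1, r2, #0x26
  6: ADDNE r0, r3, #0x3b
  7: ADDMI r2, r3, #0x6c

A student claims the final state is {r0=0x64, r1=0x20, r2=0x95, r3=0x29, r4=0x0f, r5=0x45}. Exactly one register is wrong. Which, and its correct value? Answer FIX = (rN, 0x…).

FIX = (r1, 0x21)

[0] flags=0010 → (cmp)
[1] flags=0010 VC?T → r1=0x4a
[2] flags=0010 LS?F → skip
[3] flags=0010 LS?F → skip
[4] flags=1000 → (cmp)
[5] flags=1000 MI?T → r1=0x21
[6] flags=1000 NE?T → r0=0x64
[7] flags=1000 MI?T → r2=0x95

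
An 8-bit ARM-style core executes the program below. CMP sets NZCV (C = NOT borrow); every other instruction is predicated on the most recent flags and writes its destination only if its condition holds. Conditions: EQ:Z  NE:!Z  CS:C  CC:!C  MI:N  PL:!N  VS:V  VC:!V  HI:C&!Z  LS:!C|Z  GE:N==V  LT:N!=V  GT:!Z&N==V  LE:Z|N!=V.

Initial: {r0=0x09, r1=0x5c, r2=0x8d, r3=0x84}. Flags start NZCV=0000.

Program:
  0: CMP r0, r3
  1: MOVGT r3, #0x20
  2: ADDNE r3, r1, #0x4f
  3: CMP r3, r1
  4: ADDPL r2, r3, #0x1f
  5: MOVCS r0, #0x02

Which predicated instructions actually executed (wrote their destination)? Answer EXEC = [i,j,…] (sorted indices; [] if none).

0: ✓ CMP  NZCV=1001
1: ✓ MOVGT  r3←0x20
2: ✓ ADDNE  r3←0xab
3: ✓ CMP  NZCV=0011
4: ✓ ADDPL  r2←0xca
5: ✓ MOVCS  r0←0x02

EXEC = [1,2,4,5]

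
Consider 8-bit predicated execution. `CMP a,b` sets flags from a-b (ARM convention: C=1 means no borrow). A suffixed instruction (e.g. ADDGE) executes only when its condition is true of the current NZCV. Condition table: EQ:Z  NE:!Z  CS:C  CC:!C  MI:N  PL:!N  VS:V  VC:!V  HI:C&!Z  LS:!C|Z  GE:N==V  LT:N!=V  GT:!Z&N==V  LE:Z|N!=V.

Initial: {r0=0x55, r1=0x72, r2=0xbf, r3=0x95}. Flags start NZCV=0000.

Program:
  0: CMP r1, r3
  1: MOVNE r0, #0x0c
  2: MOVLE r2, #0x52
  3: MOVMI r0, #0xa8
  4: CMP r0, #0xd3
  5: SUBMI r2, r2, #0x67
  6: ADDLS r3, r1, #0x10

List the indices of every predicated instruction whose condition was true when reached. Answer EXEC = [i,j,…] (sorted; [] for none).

EXEC = [1,3,5,6]

0: ✓ CMP  NZCV=1001
1: ✓ MOVNE  r0←0x0c
2: · MOVLE
3: ✓ MOVMI  r0←0xa8
4: ✓ CMP  NZCV=1000
5: ✓ SUBMI  r2←0x58
6: ✓ ADDLS  r3←0x82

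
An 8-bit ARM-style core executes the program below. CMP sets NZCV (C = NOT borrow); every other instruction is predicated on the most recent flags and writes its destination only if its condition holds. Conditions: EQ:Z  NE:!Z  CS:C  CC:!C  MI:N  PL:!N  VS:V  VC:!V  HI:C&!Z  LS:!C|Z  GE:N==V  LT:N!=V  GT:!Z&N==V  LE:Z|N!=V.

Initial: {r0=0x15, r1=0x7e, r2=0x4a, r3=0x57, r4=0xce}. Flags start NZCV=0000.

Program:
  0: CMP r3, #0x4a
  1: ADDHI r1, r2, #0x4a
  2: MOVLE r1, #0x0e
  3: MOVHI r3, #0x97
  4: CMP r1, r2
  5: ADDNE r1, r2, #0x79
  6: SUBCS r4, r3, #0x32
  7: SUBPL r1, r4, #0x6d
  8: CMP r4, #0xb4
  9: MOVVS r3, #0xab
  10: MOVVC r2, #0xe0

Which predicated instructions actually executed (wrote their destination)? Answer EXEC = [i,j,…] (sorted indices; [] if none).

EXEC = [1,3,5,6,7,9]

[0] flags=0010 → (cmp)
[1] flags=0010 HI?T → r1=0x94
[2] flags=0010 LE?F → skip
[3] flags=0010 HI?T → r3=0x97
[4] flags=0011 → (cmp)
[5] flags=0011 NE?T → r1=0xc3
[6] flags=0011 CS?T → r4=0x65
[7] flags=0011 PL?T → r1=0xf8
[8] flags=1001 → (cmp)
[9] flags=1001 VS?T → r3=0xab
[10] flags=1001 VC?F → skip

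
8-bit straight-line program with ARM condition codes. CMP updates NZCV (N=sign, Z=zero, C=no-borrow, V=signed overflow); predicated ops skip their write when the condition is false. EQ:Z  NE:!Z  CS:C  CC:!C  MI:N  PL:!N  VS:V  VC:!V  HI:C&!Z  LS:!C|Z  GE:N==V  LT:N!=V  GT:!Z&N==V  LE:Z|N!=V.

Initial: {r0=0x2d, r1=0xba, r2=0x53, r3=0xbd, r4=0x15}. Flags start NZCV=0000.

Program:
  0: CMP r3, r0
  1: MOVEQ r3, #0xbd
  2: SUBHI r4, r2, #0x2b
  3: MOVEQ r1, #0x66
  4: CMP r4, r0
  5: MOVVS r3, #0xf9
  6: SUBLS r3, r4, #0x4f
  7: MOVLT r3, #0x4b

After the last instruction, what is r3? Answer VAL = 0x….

0: ✓ CMP  NZCV=1010
1: · MOVEQ
2: ✓ SUBHI  r4←0x28
3: · MOVEQ
4: ✓ CMP  NZCV=1000
5: · MOVVS
6: ✓ SUBLS  r3←0xd9
7: ✓ MOVLT  r3←0x4b

VAL = 0x4b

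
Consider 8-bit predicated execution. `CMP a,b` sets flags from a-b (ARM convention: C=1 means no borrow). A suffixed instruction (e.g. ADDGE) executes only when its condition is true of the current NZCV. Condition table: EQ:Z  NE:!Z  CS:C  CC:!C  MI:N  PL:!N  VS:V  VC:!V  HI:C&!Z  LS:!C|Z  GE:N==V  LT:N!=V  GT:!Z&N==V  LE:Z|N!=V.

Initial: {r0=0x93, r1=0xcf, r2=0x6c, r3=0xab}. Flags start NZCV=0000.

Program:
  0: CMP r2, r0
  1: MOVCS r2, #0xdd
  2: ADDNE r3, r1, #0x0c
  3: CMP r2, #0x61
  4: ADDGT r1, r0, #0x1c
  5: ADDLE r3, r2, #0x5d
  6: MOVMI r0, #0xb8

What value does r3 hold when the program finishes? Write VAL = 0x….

[0] flags=1001 → (cmp)
[1] flags=1001 CS?F → skip
[2] flags=1001 NE?T → r3=0xdb
[3] flags=0010 → (cmp)
[4] flags=0010 GT?T → r1=0xaf
[5] flags=0010 LE?F → skip
[6] flags=0010 MI?F → skip

VAL = 0xdb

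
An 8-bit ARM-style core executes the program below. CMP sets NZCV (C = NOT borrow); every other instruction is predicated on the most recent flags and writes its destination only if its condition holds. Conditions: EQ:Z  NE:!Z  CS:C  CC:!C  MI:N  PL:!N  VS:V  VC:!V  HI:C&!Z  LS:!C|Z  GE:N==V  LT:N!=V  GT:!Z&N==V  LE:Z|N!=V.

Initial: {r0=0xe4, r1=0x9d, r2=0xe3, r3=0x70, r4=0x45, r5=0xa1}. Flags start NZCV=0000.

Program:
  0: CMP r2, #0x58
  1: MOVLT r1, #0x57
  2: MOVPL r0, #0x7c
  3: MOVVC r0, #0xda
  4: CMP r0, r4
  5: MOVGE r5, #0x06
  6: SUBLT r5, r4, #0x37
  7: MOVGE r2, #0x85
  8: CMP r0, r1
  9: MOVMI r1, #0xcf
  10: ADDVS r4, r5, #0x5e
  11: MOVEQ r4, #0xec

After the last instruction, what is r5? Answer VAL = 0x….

VAL = 0x0e

[0] flags=1010 → (cmp)
[1] flags=1010 LT?T → r1=0x57
[2] flags=1010 PL?F → skip
[3] flags=1010 VC?T → r0=0xda
[4] flags=1010 → (cmp)
[5] flags=1010 GE?F → skip
[6] flags=1010 LT?T → r5=0x0e
[7] flags=1010 GE?F → skip
[8] flags=1010 → (cmp)
[9] flags=1010 MI?T → r1=0xcf
[10] flags=1010 VS?F → skip
[11] flags=1010 EQ?F → skip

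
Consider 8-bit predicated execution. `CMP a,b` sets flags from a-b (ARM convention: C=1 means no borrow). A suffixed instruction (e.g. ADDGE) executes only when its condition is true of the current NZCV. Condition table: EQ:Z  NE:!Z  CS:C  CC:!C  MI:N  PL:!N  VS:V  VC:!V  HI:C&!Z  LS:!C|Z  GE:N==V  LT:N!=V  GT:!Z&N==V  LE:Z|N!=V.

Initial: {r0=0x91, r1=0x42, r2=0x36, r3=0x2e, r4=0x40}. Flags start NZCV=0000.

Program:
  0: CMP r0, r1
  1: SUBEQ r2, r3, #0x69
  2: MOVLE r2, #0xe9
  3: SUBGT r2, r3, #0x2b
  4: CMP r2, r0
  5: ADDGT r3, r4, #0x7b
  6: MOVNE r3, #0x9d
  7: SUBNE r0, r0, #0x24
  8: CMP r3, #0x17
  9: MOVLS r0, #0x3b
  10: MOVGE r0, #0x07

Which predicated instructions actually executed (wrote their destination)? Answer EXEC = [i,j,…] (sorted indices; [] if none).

EXEC = [2,5,6,7]

0: ✓ CMP  NZCV=0011
1: · SUBEQ
2: ✓ MOVLE  r2←0xe9
3: · SUBGT
4: ✓ CMP  NZCV=0010
5: ✓ ADDGT  r3←0xbb
6: ✓ MOVNE  r3←0x9d
7: ✓ SUBNE  r0←0x6d
8: ✓ CMP  NZCV=1010
9: · MOVLS
10: · MOVGE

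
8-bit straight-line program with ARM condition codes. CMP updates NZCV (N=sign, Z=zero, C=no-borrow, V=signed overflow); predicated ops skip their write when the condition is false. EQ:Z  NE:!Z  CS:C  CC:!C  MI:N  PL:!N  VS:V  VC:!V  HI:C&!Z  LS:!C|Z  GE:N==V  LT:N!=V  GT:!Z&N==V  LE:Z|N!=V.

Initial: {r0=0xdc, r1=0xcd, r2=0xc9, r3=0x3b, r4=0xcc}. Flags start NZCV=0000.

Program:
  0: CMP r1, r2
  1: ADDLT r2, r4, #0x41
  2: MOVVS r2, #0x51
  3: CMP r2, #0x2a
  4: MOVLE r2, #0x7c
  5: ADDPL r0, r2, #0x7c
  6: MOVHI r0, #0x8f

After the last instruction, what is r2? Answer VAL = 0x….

VAL = 0x7c

0: ✓ CMP  NZCV=0010
1: · ADDLT
2: · MOVVS
3: ✓ CMP  NZCV=1010
4: ✓ MOVLE  r2←0x7c
5: · ADDPL
6: ✓ MOVHI  r0←0x8f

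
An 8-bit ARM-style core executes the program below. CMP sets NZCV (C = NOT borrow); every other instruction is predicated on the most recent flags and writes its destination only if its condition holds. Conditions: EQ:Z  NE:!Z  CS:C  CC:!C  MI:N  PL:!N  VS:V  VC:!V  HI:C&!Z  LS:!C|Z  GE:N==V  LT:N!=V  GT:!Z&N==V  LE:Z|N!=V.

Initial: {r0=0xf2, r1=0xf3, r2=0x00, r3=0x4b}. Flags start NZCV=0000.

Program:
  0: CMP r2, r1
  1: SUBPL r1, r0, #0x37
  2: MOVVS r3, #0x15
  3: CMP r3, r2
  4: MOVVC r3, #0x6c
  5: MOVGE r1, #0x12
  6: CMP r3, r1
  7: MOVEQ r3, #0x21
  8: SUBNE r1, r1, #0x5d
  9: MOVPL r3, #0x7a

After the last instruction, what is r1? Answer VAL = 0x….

0: ✓ CMP  NZCV=0000
1: ✓ SUBPL  r1←0xbb
2: · MOVVS
3: ✓ CMP  NZCV=0010
4: ✓ MOVVC  r3←0x6c
5: ✓ MOVGE  r1←0x12
6: ✓ CMP  NZCV=0010
7: · MOVEQ
8: ✓ SUBNE  r1←0xb5
9: ✓ MOVPL  r3←0x7a

VAL = 0xb5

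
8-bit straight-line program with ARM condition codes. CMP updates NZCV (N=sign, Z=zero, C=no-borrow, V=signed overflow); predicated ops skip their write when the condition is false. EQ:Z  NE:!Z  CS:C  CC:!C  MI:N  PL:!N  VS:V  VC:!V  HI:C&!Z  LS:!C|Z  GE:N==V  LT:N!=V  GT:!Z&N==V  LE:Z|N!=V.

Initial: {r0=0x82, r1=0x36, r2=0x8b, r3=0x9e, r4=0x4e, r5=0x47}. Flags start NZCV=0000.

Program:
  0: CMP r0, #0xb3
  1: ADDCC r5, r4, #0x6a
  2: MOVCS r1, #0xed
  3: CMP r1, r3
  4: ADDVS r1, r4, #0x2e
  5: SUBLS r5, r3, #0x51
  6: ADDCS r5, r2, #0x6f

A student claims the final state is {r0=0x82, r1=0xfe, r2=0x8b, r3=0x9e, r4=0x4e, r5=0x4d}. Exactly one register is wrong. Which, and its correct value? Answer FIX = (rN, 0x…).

0: ✓ CMP  NZCV=1000
1: ✓ ADDCC  r5←0xb8
2: · MOVCS
3: ✓ CMP  NZCV=1001
4: ✓ ADDVS  r1←0x7c
5: ✓ SUBLS  r5←0x4d
6: · ADDCS

FIX = (r1, 0x7c)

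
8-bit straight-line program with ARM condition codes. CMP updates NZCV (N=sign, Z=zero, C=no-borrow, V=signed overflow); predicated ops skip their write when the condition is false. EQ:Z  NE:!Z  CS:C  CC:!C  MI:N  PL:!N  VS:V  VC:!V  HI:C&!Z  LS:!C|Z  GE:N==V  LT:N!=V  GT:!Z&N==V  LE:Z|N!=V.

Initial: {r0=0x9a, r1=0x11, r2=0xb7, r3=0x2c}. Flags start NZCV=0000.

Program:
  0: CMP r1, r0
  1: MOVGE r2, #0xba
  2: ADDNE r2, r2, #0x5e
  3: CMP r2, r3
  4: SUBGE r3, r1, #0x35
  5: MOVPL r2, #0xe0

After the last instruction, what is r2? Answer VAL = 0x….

VAL = 0x18

[0] flags=0000 → (cmp)
[1] flags=0000 GE?T → r2=0xba
[2] flags=0000 NE?T → r2=0x18
[3] flags=1000 → (cmp)
[4] flags=1000 GE?F → skip
[5] flags=1000 PL?F → skip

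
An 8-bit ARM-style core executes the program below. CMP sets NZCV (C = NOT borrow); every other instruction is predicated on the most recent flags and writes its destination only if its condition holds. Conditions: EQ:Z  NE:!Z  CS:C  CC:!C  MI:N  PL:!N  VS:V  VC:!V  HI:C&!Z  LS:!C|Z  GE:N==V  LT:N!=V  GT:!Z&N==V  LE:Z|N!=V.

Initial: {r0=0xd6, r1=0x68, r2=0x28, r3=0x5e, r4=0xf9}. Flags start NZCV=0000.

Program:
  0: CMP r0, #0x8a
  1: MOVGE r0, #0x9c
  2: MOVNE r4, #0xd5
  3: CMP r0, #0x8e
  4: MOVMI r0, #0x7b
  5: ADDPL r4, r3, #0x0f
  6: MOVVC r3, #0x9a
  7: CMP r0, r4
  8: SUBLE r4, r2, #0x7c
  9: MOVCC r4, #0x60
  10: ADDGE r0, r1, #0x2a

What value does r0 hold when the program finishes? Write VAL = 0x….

VAL = 0x9c

[0] flags=0010 → (cmp)
[1] flags=0010 GE?T → r0=0x9c
[2] flags=0010 NE?T → r4=0xd5
[3] flags=0010 → (cmp)
[4] flags=0010 MI?F → skip
[5] flags=0010 PL?T → r4=0x6d
[6] flags=0010 VC?T → r3=0x9a
[7] flags=0011 → (cmp)
[8] flags=0011 LE?T → r4=0xac
[9] flags=0011 CC?F → skip
[10] flags=0011 GE?F → skip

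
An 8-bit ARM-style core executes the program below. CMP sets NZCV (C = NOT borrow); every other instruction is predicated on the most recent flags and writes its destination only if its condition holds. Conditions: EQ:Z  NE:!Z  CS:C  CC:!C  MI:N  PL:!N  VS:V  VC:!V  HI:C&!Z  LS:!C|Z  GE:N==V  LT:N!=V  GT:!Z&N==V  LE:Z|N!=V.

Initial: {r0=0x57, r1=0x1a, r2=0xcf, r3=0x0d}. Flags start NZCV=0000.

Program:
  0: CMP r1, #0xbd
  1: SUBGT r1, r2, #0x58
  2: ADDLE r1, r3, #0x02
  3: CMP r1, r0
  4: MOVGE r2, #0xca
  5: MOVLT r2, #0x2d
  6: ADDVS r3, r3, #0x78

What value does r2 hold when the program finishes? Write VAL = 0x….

VAL = 0xca

[0] flags=0000 → (cmp)
[1] flags=0000 GT?T → r1=0x77
[2] flags=0000 LE?F → skip
[3] flags=0010 → (cmp)
[4] flags=0010 GE?T → r2=0xca
[5] flags=0010 LT?F → skip
[6] flags=0010 VS?F → skip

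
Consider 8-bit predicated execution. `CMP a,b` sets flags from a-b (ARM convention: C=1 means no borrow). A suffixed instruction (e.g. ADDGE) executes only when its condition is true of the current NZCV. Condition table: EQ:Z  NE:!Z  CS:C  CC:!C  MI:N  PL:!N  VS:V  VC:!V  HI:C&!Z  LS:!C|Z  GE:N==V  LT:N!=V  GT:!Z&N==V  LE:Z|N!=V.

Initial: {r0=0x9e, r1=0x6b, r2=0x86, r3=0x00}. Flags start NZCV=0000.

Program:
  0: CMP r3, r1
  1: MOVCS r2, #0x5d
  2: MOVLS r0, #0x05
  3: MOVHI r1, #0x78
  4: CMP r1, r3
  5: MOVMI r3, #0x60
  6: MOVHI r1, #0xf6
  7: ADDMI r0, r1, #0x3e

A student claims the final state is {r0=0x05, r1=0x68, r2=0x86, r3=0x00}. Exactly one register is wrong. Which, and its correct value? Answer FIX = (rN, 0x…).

[0] flags=1000 → (cmp)
[1] flags=1000 CS?F → skip
[2] flags=1000 LS?T → r0=0x05
[3] flags=1000 HI?F → skip
[4] flags=0010 → (cmp)
[5] flags=0010 MI?F → skip
[6] flags=0010 HI?T → r1=0xf6
[7] flags=0010 MI?F → skip

FIX = (r1, 0xf6)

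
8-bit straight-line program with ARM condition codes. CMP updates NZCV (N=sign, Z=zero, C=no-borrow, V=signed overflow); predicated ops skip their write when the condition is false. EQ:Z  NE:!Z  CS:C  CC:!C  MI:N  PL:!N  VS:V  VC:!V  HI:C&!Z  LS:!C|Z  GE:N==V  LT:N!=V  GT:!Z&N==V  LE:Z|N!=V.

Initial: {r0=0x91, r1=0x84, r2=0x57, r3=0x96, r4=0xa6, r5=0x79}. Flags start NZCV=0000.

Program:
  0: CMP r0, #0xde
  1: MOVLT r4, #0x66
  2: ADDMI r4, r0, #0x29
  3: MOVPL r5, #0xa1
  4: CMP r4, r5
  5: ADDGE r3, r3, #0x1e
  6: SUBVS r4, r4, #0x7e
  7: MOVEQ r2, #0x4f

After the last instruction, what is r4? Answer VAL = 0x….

0: ✓ CMP  NZCV=1000
1: ✓ MOVLT  r4←0x66
2: ✓ ADDMI  r4←0xba
3: · MOVPL
4: ✓ CMP  NZCV=0011
5: · ADDGE
6: ✓ SUBVS  r4←0x3c
7: · MOVEQ

VAL = 0x3c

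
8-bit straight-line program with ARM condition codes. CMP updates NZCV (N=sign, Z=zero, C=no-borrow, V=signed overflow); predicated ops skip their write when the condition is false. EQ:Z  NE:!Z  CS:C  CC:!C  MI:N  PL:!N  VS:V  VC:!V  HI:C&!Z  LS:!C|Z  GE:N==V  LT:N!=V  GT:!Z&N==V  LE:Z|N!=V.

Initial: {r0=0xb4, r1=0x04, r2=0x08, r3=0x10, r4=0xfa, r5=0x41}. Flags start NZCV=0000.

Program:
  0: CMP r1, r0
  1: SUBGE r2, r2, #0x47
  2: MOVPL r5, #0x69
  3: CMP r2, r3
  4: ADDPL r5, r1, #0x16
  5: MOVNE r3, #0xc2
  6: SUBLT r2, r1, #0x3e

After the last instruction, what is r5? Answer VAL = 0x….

[0] flags=0000 → (cmp)
[1] flags=0000 GE?T → r2=0xc1
[2] flags=0000 PL?T → r5=0x69
[3] flags=1010 → (cmp)
[4] flags=1010 PL?F → skip
[5] flags=1010 NE?T → r3=0xc2
[6] flags=1010 LT?T → r2=0xc6

VAL = 0x69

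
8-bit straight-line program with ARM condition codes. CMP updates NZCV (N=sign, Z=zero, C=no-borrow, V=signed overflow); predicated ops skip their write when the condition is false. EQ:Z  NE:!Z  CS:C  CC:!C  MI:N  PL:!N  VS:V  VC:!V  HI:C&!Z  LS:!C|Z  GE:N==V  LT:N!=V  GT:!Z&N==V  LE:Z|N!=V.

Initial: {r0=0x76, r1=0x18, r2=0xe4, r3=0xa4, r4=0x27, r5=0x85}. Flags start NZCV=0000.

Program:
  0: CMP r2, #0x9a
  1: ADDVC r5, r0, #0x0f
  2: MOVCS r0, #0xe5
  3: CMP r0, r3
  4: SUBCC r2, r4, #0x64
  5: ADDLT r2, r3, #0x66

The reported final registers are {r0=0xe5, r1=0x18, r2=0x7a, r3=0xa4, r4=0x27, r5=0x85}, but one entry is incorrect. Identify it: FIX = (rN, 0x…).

[0] flags=0010 → (cmp)
[1] flags=0010 VC?T → r5=0x85
[2] flags=0010 CS?T → r0=0xe5
[3] flags=0010 → (cmp)
[4] flags=0010 CC?F → skip
[5] flags=0010 LT?F → skip

FIX = (r2, 0xe4)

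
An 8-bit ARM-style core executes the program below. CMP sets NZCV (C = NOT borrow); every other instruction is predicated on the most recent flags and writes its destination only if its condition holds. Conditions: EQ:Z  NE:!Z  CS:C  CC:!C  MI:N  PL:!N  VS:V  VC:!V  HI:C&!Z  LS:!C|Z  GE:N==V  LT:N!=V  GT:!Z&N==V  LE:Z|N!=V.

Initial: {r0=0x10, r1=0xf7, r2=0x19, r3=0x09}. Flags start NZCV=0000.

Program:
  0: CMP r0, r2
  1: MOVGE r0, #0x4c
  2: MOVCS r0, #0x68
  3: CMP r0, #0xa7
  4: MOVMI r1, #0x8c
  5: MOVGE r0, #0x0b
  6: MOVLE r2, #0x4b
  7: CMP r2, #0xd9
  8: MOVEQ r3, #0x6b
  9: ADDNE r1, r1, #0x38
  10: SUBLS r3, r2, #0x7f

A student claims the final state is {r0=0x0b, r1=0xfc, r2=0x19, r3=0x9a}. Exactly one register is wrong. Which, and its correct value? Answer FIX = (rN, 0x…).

FIX = (r1, 0x2f)

0: ✓ CMP  NZCV=1000
1: · MOVGE
2: · MOVCS
3: ✓ CMP  NZCV=0000
4: · MOVMI
5: ✓ MOVGE  r0←0x0b
6: · MOVLE
7: ✓ CMP  NZCV=0000
8: · MOVEQ
9: ✓ ADDNE  r1←0x2f
10: ✓ SUBLS  r3←0x9a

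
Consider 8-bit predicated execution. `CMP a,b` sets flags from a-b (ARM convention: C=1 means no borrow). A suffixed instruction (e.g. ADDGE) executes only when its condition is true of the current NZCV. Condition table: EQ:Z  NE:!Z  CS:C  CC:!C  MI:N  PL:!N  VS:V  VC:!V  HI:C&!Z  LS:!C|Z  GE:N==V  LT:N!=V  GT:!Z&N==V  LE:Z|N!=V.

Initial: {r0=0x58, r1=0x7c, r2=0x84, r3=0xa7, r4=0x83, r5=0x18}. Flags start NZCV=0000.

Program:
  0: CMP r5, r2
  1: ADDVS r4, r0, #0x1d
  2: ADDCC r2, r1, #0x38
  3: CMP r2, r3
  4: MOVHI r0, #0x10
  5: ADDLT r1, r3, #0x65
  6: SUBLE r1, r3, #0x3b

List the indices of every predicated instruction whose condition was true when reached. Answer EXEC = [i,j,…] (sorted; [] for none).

[0] flags=1001 → (cmp)
[1] flags=1001 VS?T → r4=0x75
[2] flags=1001 CC?T → r2=0xb4
[3] flags=0010 → (cmp)
[4] flags=0010 HI?T → r0=0x10
[5] flags=0010 LT?F → skip
[6] flags=0010 LE?F → skip

EXEC = [1,2,4]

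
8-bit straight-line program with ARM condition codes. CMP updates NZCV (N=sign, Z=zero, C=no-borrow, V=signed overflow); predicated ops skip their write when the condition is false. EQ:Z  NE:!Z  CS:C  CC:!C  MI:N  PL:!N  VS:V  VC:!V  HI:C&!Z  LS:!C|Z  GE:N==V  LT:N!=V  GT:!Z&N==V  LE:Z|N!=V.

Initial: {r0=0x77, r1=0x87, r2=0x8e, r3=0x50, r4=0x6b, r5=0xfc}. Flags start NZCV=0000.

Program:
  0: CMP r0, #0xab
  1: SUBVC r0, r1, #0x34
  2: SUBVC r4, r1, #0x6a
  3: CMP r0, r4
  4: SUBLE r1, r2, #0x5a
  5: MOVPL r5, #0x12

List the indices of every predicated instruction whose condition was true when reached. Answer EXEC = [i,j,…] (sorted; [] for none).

EXEC = [5]

[0] flags=1001 → (cmp)
[1] flags=1001 VC?F → skip
[2] flags=1001 VC?F → skip
[3] flags=0010 → (cmp)
[4] flags=0010 LE?F → skip
[5] flags=0010 PL?T → r5=0x12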